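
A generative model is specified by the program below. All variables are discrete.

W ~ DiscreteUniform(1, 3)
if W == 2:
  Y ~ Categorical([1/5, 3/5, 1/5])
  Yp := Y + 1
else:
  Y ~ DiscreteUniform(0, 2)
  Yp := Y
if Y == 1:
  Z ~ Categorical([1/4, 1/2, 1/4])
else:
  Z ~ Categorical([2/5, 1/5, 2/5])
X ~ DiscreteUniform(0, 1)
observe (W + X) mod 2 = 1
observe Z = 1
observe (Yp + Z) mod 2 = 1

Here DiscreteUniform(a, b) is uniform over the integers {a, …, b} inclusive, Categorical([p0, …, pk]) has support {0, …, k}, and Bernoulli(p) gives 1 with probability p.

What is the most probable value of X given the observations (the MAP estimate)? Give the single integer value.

argmax_v P(X = v | obs) = 1

Enumerate traces; 5 have nonzero weight after conditioning:
  (W=1, Y=0, Z=1, X=0) weight 1/90
  (W=1, Y=2, Z=1, X=0) weight 1/90
  (W=2, Y=1, Z=1, X=1) weight 1/20
  (W=3, Y=0, Z=1, X=0) weight 1/90
  (W=3, Y=2, Z=1, X=0) weight 1/90
Group by X:
  weight(X=0) = 2/45
  weight(X=1) = 1/20
Total weight = 2/45 + 1/20 = 17/180
P(X=0 | obs) = 2/45 / 17/180 = 8/17
P(X=1 | obs) = 1/20 / 17/180 = 9/17
argmax = 1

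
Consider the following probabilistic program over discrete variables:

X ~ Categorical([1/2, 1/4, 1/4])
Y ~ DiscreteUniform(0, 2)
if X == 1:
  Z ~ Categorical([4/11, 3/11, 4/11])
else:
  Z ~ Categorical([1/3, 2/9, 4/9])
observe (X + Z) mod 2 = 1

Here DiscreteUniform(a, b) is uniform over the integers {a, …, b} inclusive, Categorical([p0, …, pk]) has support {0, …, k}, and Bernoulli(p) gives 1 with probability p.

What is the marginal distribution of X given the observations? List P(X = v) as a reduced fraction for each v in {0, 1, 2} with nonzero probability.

Enumerate traces; 12 have nonzero weight after conditioning:
  (X=0, Y=0, Z=1) weight 1/27
  (X=0, Y=1, Z=1) weight 1/27
  (X=0, Y=2, Z=1) weight 1/27
  (X=1, Y=0, Z=0) weight 1/33
  (X=1, Y=0, Z=2) weight 1/33
  (X=1, Y=1, Z=0) weight 1/33
  (X=1, Y=1, Z=2) weight 1/33
  (X=1, Y=2, Z=0) weight 1/33
  (X=2, Y=0, Z=1) weight 1/54
  … 3 more
Group by X:
  weight(X=0) = 1/9
  weight(X=1) = 2/11
  weight(X=2) = 1/18
Total weight = 1/9 + 2/11 + 1/18 = 23/66
P(X=0 | obs) = 1/9 / 23/66 = 22/69
P(X=1 | obs) = 2/11 / 23/66 = 12/23
P(X=2 | obs) = 1/18 / 23/66 = 11/69

P(X=0) = 22/69, P(X=1) = 12/23, P(X=2) = 11/69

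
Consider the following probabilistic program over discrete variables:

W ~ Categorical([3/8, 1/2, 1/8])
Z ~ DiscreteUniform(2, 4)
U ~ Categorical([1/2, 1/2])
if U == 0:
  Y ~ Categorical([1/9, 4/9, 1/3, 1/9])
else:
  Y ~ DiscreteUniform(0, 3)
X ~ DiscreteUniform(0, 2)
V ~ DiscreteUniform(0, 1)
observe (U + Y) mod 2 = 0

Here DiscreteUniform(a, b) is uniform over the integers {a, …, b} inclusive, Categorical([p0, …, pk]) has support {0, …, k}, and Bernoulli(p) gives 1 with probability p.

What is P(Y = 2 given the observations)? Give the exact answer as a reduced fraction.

Enumerate traces; 216 have nonzero weight after conditioning:
  (W=0, Z=2, U=0, Y=0, X=0, V=0) weight 1/864
  (W=0, Z=2, U=0, Y=0, X=0, V=1) weight 1/864
  (W=0, Z=2, U=0, Y=0, X=1, V=0) weight 1/864
  (W=0, Z=2, U=0, Y=0, X=1, V=1) weight 1/864
  (W=0, Z=2, U=0, Y=0, X=2, V=0) weight 1/864
  (W=0, Z=2, U=0, Y=0, X=2, V=1) weight 1/864
  (W=0, Z=2, U=0, Y=2, X=0, V=0) weight 1/288
  (W=0, Z=2, U=0, Y=2, X=0, V=1) weight 1/288
  (W=0, Z=2, U=1, Y=1, X=0, V=0) weight 1/384
  (W=0, Z=2, U=1, Y=3, X=0, V=0) weight 1/384
  … 206 more
Group by Y:
  weight(Y=0) = 1/18
  weight(Y=1) = 1/8
  weight(Y=2) = 1/6
  weight(Y=3) = 1/8
Total weight = 1/18 + 1/8 + 1/6 + 1/8 = 17/36
P(Y=0 | obs) = 1/18 / 17/36 = 2/17
P(Y=1 | obs) = 1/8 / 17/36 = 9/34
P(Y=2 | obs) = 1/6 / 17/36 = 6/17
P(Y=3 | obs) = 1/8 / 17/36 = 9/34

P(Y = 2 | obs) = 6/17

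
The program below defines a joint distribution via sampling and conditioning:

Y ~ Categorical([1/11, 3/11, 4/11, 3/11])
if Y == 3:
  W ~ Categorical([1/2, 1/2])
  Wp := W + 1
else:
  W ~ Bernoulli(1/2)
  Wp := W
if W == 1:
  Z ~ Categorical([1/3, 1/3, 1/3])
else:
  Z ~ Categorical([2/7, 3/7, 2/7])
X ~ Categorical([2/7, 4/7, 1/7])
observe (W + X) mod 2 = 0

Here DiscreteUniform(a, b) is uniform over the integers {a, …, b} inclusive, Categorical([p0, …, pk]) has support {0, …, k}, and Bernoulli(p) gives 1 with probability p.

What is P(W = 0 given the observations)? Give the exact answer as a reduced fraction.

Enumerate traces; 36 have nonzero weight after conditioning:
  (Y=0, W=0, Z=0, X=0) weight 2/539
  (Y=0, W=0, Z=0, X=2) weight 1/539
  (Y=0, W=0, Z=1, X=0) weight 3/539
  (Y=0, W=0, Z=1, X=2) weight 3/1078
  (Y=0, W=0, Z=2, X=0) weight 2/539
  (Y=0, W=0, Z=2, X=2) weight 1/539
  (Y=0, W=1, Z=0, X=1) weight 2/231
  (Y=0, W=1, Z=1, X=1) weight 2/231
  … 28 more
Group by W:
  weight(W=0) = 3/14
  weight(W=1) = 2/7
Total weight = 3/14 + 2/7 = 1/2
P(W=0 | obs) = 3/14 / 1/2 = 3/7
P(W=1 | obs) = 2/7 / 1/2 = 4/7

P(W = 0 | obs) = 3/7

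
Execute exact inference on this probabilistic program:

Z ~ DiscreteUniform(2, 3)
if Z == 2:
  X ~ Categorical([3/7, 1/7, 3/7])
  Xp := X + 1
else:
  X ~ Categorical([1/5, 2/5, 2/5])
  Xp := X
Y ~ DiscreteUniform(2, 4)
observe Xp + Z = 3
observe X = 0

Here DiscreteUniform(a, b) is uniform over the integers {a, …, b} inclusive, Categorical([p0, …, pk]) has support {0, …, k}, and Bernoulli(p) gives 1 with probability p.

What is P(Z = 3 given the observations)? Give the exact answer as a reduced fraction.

Enumerate traces; 6 have nonzero weight after conditioning:
  (Z=2, X=0, Y=2) weight 1/14
  (Z=2, X=0, Y=3) weight 1/14
  (Z=2, X=0, Y=4) weight 1/14
  (Z=3, X=0, Y=2) weight 1/30
  (Z=3, X=0, Y=3) weight 1/30
  (Z=3, X=0, Y=4) weight 1/30
Group by Z:
  weight(Z=2) = 3/14
  weight(Z=3) = 1/10
Total weight = 3/14 + 1/10 = 11/35
P(Z=2 | obs) = 3/14 / 11/35 = 15/22
P(Z=3 | obs) = 1/10 / 11/35 = 7/22

P(Z = 3 | obs) = 7/22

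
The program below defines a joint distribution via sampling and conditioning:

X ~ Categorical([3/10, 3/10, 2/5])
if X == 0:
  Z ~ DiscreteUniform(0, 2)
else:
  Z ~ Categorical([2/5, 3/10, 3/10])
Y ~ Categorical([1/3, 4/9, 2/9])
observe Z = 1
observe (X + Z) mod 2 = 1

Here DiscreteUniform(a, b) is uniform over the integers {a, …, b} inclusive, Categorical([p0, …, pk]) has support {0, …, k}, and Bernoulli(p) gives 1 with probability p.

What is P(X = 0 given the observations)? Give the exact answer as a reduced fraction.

P(X = 0 | obs) = 5/11

Enumerate traces; 6 have nonzero weight after conditioning:
  (X=0, Z=1, Y=0) weight 1/30
  (X=0, Z=1, Y=1) weight 2/45
  (X=0, Z=1, Y=2) weight 1/45
  (X=2, Z=1, Y=0) weight 1/25
  (X=2, Z=1, Y=1) weight 4/75
  (X=2, Z=1, Y=2) weight 2/75
Group by X:
  weight(X=0) = 1/10
  weight(X=2) = 3/25
Total weight = 1/10 + 3/25 = 11/50
P(X=0 | obs) = 1/10 / 11/50 = 5/11
P(X=2 | obs) = 3/25 / 11/50 = 6/11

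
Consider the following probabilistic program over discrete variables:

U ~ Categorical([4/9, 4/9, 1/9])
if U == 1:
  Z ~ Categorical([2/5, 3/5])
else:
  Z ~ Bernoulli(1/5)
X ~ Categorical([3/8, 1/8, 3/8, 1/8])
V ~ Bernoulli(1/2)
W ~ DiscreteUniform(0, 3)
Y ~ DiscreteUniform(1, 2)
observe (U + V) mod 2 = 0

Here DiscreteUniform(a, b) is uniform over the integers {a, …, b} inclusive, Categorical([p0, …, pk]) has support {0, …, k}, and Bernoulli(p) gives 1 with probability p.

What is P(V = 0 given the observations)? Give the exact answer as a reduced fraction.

P(V = 0 | obs) = 5/9

Enumerate traces; 192 have nonzero weight after conditioning:
  (U=0, Z=0, X=0, V=0, W=0, Y=1) weight 1/120
  (U=0, Z=0, X=0, V=0, W=0, Y=2) weight 1/120
  (U=0, Z=0, X=0, V=0, W=1, Y=1) weight 1/120
  (U=0, Z=0, X=0, V=0, W=1, Y=2) weight 1/120
  (U=0, Z=0, X=0, V=0, W=2, Y=1) weight 1/120
  (U=0, Z=0, X=0, V=0, W=2, Y=2) weight 1/120
  (U=0, Z=0, X=0, V=0, W=3, Y=1) weight 1/120
  (U=0, Z=0, X=0, V=0, W=3, Y=2) weight 1/120
  (U=1, Z=0, X=0, V=1, W=0, Y=1) weight 1/240
  … 183 more
Group by V:
  weight(V=0) = 5/18
  weight(V=1) = 2/9
Total weight = 5/18 + 2/9 = 1/2
P(V=0 | obs) = 5/18 / 1/2 = 5/9
P(V=1 | obs) = 2/9 / 1/2 = 4/9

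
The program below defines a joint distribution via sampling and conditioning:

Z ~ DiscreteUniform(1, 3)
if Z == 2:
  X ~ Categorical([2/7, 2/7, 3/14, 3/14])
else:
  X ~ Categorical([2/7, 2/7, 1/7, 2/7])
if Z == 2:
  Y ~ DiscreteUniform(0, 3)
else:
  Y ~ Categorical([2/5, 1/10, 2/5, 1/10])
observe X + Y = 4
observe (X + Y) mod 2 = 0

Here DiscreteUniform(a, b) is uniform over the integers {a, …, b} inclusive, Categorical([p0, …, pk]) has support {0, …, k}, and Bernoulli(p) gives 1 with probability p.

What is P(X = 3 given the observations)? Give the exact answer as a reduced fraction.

Enumerate traces; 9 have nonzero weight after conditioning:
  (Z=1, X=1, Y=3) weight 1/105
  (Z=1, X=2, Y=2) weight 2/105
  (Z=1, X=3, Y=1) weight 1/105
  (Z=2, X=1, Y=3) weight 1/42
  (Z=2, X=2, Y=2) weight 1/56
  (Z=2, X=3, Y=1) weight 1/56
  (Z=3, X=1, Y=3) weight 1/105
  (Z=3, X=2, Y=2) weight 2/105
  … 1 more
Group by X:
  weight(X=1) = 3/70
  weight(X=2) = 47/840
  weight(X=3) = 31/840
Total weight = 3/70 + 47/840 + 31/840 = 19/140
P(X=1 | obs) = 3/70 / 19/140 = 6/19
P(X=2 | obs) = 47/840 / 19/140 = 47/114
P(X=3 | obs) = 31/840 / 19/140 = 31/114

P(X = 3 | obs) = 31/114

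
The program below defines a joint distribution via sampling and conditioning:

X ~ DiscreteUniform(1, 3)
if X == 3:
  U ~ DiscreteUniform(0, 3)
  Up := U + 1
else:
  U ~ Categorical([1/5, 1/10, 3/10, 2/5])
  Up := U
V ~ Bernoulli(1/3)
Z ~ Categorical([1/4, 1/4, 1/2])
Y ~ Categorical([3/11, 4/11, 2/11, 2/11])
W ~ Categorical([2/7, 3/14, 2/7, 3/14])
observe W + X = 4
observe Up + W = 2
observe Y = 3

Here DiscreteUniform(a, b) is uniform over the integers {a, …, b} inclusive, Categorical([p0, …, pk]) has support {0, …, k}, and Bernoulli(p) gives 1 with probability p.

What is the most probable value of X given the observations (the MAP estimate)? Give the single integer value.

argmax_v P(X = v | obs) = 2

Enumerate traces; 12 have nonzero weight after conditioning:
  (X=2, U=0, V=0, Z=0, Y=3, W=2) weight 2/3465
  (X=2, U=0, V=0, Z=1, Y=3, W=2) weight 2/3465
  (X=2, U=0, V=0, Z=2, Y=3, W=2) weight 4/3465
  (X=2, U=0, V=1, Z=0, Y=3, W=2) weight 1/3465
  (X=2, U=0, V=1, Z=1, Y=3, W=2) weight 1/3465
  (X=2, U=0, V=1, Z=2, Y=3, W=2) weight 2/3465
  (X=3, U=0, V=0, Z=0, Y=3, W=1) weight 1/1848
  (X=3, U=0, V=0, Z=1, Y=3, W=1) weight 1/1848
  … 4 more
Group by X:
  weight(X=2) = 4/1155
  weight(X=3) = 1/308
Total weight = 4/1155 + 1/308 = 31/4620
P(X=2 | obs) = 4/1155 / 31/4620 = 16/31
P(X=3 | obs) = 1/308 / 31/4620 = 15/31
argmax = 2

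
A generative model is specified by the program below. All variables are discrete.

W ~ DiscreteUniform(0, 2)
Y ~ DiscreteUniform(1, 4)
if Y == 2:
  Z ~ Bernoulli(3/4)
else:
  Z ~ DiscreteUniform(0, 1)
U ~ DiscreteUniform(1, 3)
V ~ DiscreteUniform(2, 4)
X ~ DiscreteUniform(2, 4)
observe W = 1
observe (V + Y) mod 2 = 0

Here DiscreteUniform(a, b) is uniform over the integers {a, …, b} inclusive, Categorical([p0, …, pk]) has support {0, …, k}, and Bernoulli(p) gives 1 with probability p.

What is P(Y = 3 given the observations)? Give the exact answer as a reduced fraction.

P(Y = 3 | obs) = 1/6

Enumerate traces; 108 have nonzero weight after conditioning:
  (W=1, Y=1, Z=0, U=1, V=3, X=2) weight 1/648
  (W=1, Y=1, Z=0, U=1, V=3, X=3) weight 1/648
  (W=1, Y=1, Z=0, U=1, V=3, X=4) weight 1/648
  (W=1, Y=1, Z=0, U=2, V=3, X=2) weight 1/648
  (W=1, Y=1, Z=0, U=2, V=3, X=3) weight 1/648
  (W=1, Y=1, Z=0, U=2, V=3, X=4) weight 1/648
  (W=1, Y=1, Z=0, U=3, V=3, X=2) weight 1/648
  (W=1, Y=1, Z=0, U=3, V=3, X=3) weight 1/648
  (W=1, Y=2, Z=0, U=1, V=2, X=2) weight 1/1296
  (W=1, Y=3, Z=0, U=1, V=3, X=2) weight 1/648
  … 98 more
Group by Y:
  weight(Y=1) = 1/36
  weight(Y=2) = 1/18
  weight(Y=3) = 1/36
  weight(Y=4) = 1/18
Total weight = 1/36 + 1/18 + 1/36 + 1/18 = 1/6
P(Y=1 | obs) = 1/36 / 1/6 = 1/6
P(Y=2 | obs) = 1/18 / 1/6 = 1/3
P(Y=3 | obs) = 1/36 / 1/6 = 1/6
P(Y=4 | obs) = 1/18 / 1/6 = 1/3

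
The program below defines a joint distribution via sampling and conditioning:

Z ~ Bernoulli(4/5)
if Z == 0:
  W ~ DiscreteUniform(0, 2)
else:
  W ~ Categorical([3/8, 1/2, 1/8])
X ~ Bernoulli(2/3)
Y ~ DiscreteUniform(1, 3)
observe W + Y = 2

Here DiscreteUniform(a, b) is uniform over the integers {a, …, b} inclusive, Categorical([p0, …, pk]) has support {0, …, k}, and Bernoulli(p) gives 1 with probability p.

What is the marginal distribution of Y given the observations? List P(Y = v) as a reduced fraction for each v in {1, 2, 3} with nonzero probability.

P(Y=1) = 14/25, P(Y=2) = 11/25

Enumerate traces; 8 have nonzero weight after conditioning:
  (Z=0, W=0, X=0, Y=2) weight 1/135
  (Z=0, W=0, X=1, Y=2) weight 2/135
  (Z=0, W=1, X=0, Y=1) weight 1/135
  (Z=0, W=1, X=1, Y=1) weight 2/135
  (Z=1, W=0, X=0, Y=2) weight 1/30
  (Z=1, W=0, X=1, Y=2) weight 1/15
  (Z=1, W=1, X=0, Y=1) weight 2/45
  (Z=1, W=1, X=1, Y=1) weight 4/45
Group by Y:
  weight(Y=1) = 7/45
  weight(Y=2) = 11/90
Total weight = 7/45 + 11/90 = 5/18
P(Y=1 | obs) = 7/45 / 5/18 = 14/25
P(Y=2 | obs) = 11/90 / 5/18 = 11/25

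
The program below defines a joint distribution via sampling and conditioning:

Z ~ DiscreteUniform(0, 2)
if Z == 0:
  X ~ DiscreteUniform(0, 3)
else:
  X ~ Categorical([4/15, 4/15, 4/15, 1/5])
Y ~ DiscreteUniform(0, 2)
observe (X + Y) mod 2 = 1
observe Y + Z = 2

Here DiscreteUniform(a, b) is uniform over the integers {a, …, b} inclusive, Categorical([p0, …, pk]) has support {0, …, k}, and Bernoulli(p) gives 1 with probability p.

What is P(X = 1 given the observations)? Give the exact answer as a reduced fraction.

Enumerate traces; 6 have nonzero weight after conditioning:
  (Z=0, X=1, Y=2) weight 1/36
  (Z=0, X=3, Y=2) weight 1/36
  (Z=1, X=0, Y=1) weight 4/135
  (Z=1, X=2, Y=1) weight 4/135
  (Z=2, X=1, Y=0) weight 4/135
  (Z=2, X=3, Y=0) weight 1/45
Group by X:
  weight(X=0) = 4/135
  weight(X=1) = 31/540
  weight(X=2) = 4/135
  weight(X=3) = 1/20
Total weight = 4/135 + 31/540 + 4/135 + 1/20 = 1/6
P(X=0 | obs) = 4/135 / 1/6 = 8/45
P(X=1 | obs) = 31/540 / 1/6 = 31/90
P(X=2 | obs) = 4/135 / 1/6 = 8/45
P(X=3 | obs) = 1/20 / 1/6 = 3/10

P(X = 1 | obs) = 31/90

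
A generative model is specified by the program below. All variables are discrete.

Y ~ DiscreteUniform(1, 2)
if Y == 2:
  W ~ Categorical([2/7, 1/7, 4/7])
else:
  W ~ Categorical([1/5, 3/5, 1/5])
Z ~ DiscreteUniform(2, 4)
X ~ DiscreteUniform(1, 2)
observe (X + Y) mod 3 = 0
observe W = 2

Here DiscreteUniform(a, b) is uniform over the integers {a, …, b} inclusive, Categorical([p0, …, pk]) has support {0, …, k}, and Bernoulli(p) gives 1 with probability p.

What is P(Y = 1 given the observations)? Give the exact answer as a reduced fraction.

Enumerate traces; 6 have nonzero weight after conditioning:
  (Y=1, W=2, Z=2, X=2) weight 1/60
  (Y=1, W=2, Z=3, X=2) weight 1/60
  (Y=1, W=2, Z=4, X=2) weight 1/60
  (Y=2, W=2, Z=2, X=1) weight 1/21
  (Y=2, W=2, Z=3, X=1) weight 1/21
  (Y=2, W=2, Z=4, X=1) weight 1/21
Group by Y:
  weight(Y=1) = 1/20
  weight(Y=2) = 1/7
Total weight = 1/20 + 1/7 = 27/140
P(Y=1 | obs) = 1/20 / 27/140 = 7/27
P(Y=2 | obs) = 1/7 / 27/140 = 20/27

P(Y = 1 | obs) = 7/27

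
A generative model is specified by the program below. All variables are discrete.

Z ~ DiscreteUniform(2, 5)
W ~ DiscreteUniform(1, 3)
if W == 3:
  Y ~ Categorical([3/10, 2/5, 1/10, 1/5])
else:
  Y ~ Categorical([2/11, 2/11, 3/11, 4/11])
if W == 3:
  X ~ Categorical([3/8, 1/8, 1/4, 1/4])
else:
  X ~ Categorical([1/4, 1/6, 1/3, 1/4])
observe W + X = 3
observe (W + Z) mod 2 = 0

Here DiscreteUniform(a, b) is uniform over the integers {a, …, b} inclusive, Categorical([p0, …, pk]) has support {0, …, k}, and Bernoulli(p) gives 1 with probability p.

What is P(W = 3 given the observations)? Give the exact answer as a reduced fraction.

Enumerate traces; 24 have nonzero weight after conditioning:
  (Z=2, W=2, Y=0, X=1) weight 1/396
  (Z=2, W=2, Y=1, X=1) weight 1/396
  (Z=2, W=2, Y=2, X=1) weight 1/264
  (Z=2, W=2, Y=3, X=1) weight 1/198
  (Z=3, W=1, Y=0, X=2) weight 1/198
  (Z=3, W=1, Y=1, X=2) weight 1/198
  (Z=3, W=1, Y=2, X=2) weight 1/132
  (Z=3, W=1, Y=3, X=2) weight 1/99
  (Z=3, W=3, Y=0, X=0) weight 3/320
  … 15 more
Group by W:
  weight(W=1) = 1/18
  weight(W=2) = 1/36
  weight(W=3) = 1/16
Total weight = 1/18 + 1/36 + 1/16 = 7/48
P(W=1 | obs) = 1/18 / 7/48 = 8/21
P(W=2 | obs) = 1/36 / 7/48 = 4/21
P(W=3 | obs) = 1/16 / 7/48 = 3/7

P(W = 3 | obs) = 3/7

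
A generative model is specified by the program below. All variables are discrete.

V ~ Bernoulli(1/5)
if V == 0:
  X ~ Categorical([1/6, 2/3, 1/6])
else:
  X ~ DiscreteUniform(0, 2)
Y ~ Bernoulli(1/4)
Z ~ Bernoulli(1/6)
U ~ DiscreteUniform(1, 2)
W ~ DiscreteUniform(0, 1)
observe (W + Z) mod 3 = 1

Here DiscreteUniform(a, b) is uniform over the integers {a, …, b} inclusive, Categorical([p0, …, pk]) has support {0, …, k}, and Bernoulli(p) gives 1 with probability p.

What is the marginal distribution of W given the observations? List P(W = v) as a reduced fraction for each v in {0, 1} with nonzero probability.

P(W=0) = 1/6, P(W=1) = 5/6

Enumerate traces; 48 have nonzero weight after conditioning:
  (V=0, X=0, Y=0, Z=0, U=1, W=1) weight 1/48
  (V=0, X=0, Y=0, Z=0, U=2, W=1) weight 1/48
  (V=0, X=0, Y=0, Z=1, U=1, W=0) weight 1/240
  (V=0, X=0, Y=0, Z=1, U=2, W=0) weight 1/240
  (V=0, X=0, Y=1, Z=0, U=1, W=1) weight 1/144
  (V=0, X=0, Y=1, Z=0, U=2, W=1) weight 1/144
  (V=0, X=0, Y=1, Z=1, U=1, W=0) weight 1/720
  (V=0, X=0, Y=1, Z=1, U=2, W=0) weight 1/720
  … 40 more
Group by W:
  weight(W=0) = 1/12
  weight(W=1) = 5/12
Total weight = 1/12 + 5/12 = 1/2
P(W=0 | obs) = 1/12 / 1/2 = 1/6
P(W=1 | obs) = 5/12 / 1/2 = 5/6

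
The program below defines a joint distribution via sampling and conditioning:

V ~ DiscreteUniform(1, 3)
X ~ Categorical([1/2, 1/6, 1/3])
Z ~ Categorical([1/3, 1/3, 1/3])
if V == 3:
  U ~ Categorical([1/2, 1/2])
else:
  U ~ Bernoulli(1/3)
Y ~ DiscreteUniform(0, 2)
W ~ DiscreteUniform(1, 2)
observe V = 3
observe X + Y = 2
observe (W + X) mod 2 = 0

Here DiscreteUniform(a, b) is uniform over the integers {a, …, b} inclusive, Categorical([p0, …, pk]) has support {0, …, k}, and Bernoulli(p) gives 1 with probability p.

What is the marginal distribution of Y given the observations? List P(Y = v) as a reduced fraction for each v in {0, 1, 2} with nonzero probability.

P(Y=0) = 1/3, P(Y=1) = 1/6, P(Y=2) = 1/2

Enumerate traces; 18 have nonzero weight after conditioning:
  (V=3, X=0, Z=0, U=0, Y=2, W=2) weight 1/216
  (V=3, X=0, Z=0, U=1, Y=2, W=2) weight 1/216
  (V=3, X=0, Z=1, U=0, Y=2, W=2) weight 1/216
  (V=3, X=0, Z=1, U=1, Y=2, W=2) weight 1/216
  (V=3, X=0, Z=2, U=0, Y=2, W=2) weight 1/216
  (V=3, X=0, Z=2, U=1, Y=2, W=2) weight 1/216
  (V=3, X=1, Z=0, U=0, Y=1, W=1) weight 1/648
  (V=3, X=1, Z=0, U=1, Y=1, W=1) weight 1/648
  (V=3, X=2, Z=0, U=0, Y=0, W=2) weight 1/324
  … 9 more
Group by Y:
  weight(Y=0) = 1/54
  weight(Y=1) = 1/108
  weight(Y=2) = 1/36
Total weight = 1/54 + 1/108 + 1/36 = 1/18
P(Y=0 | obs) = 1/54 / 1/18 = 1/3
P(Y=1 | obs) = 1/108 / 1/18 = 1/6
P(Y=2 | obs) = 1/36 / 1/18 = 1/2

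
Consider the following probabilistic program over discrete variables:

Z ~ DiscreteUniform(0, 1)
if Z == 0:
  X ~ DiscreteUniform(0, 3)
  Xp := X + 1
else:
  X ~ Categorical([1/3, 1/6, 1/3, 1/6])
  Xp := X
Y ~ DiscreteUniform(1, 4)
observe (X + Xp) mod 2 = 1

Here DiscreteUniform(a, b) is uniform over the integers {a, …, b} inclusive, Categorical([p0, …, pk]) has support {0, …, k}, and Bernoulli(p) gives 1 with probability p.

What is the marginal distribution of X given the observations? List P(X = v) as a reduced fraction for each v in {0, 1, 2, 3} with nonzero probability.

P(X=0) = 1/4, P(X=1) = 1/4, P(X=2) = 1/4, P(X=3) = 1/4

Enumerate traces; 16 have nonzero weight after conditioning:
  (Z=0, X=0, Y=1) weight 1/32
  (Z=0, X=0, Y=2) weight 1/32
  (Z=0, X=0, Y=3) weight 1/32
  (Z=0, X=0, Y=4) weight 1/32
  (Z=0, X=1, Y=1) weight 1/32
  (Z=0, X=1, Y=2) weight 1/32
  (Z=0, X=1, Y=3) weight 1/32
  (Z=0, X=1, Y=4) weight 1/32
  (Z=0, X=2, Y=1) weight 1/32
  (Z=0, X=3, Y=1) weight 1/32
  … 6 more
Group by X:
  weight(X=0) = 1/8
  weight(X=1) = 1/8
  weight(X=2) = 1/8
  weight(X=3) = 1/8
Total weight = 1/8 + 1/8 + 1/8 + 1/8 = 1/2
P(X=0 | obs) = 1/8 / 1/2 = 1/4
P(X=1 | obs) = 1/8 / 1/2 = 1/4
P(X=2 | obs) = 1/8 / 1/2 = 1/4
P(X=3 | obs) = 1/8 / 1/2 = 1/4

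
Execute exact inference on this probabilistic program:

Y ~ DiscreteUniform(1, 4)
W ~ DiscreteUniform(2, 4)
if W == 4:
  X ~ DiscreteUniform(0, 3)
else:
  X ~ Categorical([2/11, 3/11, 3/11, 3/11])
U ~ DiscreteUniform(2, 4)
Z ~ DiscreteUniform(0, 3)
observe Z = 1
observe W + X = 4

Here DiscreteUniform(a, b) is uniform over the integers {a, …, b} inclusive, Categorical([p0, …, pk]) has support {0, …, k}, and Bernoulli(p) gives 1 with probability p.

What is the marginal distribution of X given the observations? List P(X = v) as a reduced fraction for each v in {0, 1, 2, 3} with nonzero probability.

Enumerate traces; 36 have nonzero weight after conditioning:
  (Y=1, W=2, X=2, U=2, Z=1) weight 1/528
  (Y=1, W=2, X=2, U=3, Z=1) weight 1/528
  (Y=1, W=2, X=2, U=4, Z=1) weight 1/528
  (Y=1, W=3, X=1, U=2, Z=1) weight 1/528
  (Y=1, W=3, X=1, U=3, Z=1) weight 1/528
  (Y=1, W=3, X=1, U=4, Z=1) weight 1/528
  (Y=1, W=4, X=0, U=2, Z=1) weight 1/576
  (Y=1, W=4, X=0, U=3, Z=1) weight 1/576
  … 28 more
Group by X:
  weight(X=0) = 1/48
  weight(X=1) = 1/44
  weight(X=2) = 1/44
Total weight = 1/48 + 1/44 + 1/44 = 35/528
P(X=0 | obs) = 1/48 / 35/528 = 11/35
P(X=1 | obs) = 1/44 / 35/528 = 12/35
P(X=2 | obs) = 1/44 / 35/528 = 12/35

P(X=0) = 11/35, P(X=1) = 12/35, P(X=2) = 12/35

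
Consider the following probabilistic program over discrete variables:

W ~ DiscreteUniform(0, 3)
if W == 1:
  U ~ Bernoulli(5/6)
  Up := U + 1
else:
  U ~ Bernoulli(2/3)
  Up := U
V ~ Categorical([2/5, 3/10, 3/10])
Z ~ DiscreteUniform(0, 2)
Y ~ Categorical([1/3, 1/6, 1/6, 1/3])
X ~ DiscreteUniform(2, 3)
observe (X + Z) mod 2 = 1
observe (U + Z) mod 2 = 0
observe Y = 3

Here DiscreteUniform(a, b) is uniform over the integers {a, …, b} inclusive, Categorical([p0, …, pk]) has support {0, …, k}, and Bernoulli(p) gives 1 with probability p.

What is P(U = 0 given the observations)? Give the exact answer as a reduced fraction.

Enumerate traces; 36 have nonzero weight after conditioning:
  (W=0, U=0, V=0, Z=0, Y=3, X=3) weight 1/540
  (W=0, U=0, V=0, Z=2, Y=3, X=3) weight 1/540
  (W=0, U=0, V=1, Z=0, Y=3, X=3) weight 1/720
  (W=0, U=0, V=1, Z=2, Y=3, X=3) weight 1/720
  (W=0, U=0, V=2, Z=0, Y=3, X=3) weight 1/720
  (W=0, U=0, V=2, Z=2, Y=3, X=3) weight 1/720
  (W=0, U=1, V=0, Z=1, Y=3, X=2) weight 1/270
  (W=0, U=1, V=1, Z=1, Y=3, X=2) weight 1/360
  … 28 more
Group by U:
  weight(U=0) = 7/216
  weight(U=1) = 17/432
Total weight = 7/216 + 17/432 = 31/432
P(U=0 | obs) = 7/216 / 31/432 = 14/31
P(U=1 | obs) = 17/432 / 31/432 = 17/31

P(U = 0 | obs) = 14/31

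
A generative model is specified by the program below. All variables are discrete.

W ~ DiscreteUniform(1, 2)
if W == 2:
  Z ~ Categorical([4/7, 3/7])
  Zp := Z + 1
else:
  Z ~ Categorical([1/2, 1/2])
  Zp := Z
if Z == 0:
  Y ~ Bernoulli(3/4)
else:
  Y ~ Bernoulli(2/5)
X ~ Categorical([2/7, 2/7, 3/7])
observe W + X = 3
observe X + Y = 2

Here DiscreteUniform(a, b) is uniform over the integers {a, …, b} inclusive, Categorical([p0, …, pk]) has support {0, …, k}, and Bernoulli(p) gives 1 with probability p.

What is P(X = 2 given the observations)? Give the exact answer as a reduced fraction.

Enumerate traces; 4 have nonzero weight after conditioning:
  (W=1, Z=0, Y=0, X=2) weight 3/112
  (W=1, Z=1, Y=0, X=2) weight 9/140
  (W=2, Z=0, Y=1, X=1) weight 3/49
  (W=2, Z=1, Y=1, X=1) weight 6/245
Group by X:
  weight(X=1) = 3/35
  weight(X=2) = 51/560
Total weight = 3/35 + 51/560 = 99/560
P(X=1 | obs) = 3/35 / 99/560 = 16/33
P(X=2 | obs) = 51/560 / 99/560 = 17/33

P(X = 2 | obs) = 17/33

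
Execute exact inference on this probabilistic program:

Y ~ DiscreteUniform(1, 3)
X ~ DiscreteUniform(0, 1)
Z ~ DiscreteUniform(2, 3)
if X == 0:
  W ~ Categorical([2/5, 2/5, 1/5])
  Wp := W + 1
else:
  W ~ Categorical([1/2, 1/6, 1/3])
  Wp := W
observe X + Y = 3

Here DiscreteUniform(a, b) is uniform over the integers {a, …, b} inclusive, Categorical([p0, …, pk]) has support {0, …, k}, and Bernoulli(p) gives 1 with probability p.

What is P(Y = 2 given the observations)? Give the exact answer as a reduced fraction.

P(Y = 2 | obs) = 1/2

Enumerate traces; 12 have nonzero weight after conditioning:
  (Y=2, X=1, Z=2, W=0) weight 1/24
  (Y=2, X=1, Z=2, W=1) weight 1/72
  (Y=2, X=1, Z=2, W=2) weight 1/36
  (Y=2, X=1, Z=3, W=0) weight 1/24
  (Y=2, X=1, Z=3, W=1) weight 1/72
  (Y=2, X=1, Z=3, W=2) weight 1/36
  (Y=3, X=0, Z=2, W=0) weight 1/30
  (Y=3, X=0, Z=2, W=1) weight 1/30
  … 4 more
Group by Y:
  weight(Y=2) = 1/6
  weight(Y=3) = 1/6
Total weight = 1/6 + 1/6 = 1/3
P(Y=2 | obs) = 1/6 / 1/3 = 1/2
P(Y=3 | obs) = 1/6 / 1/3 = 1/2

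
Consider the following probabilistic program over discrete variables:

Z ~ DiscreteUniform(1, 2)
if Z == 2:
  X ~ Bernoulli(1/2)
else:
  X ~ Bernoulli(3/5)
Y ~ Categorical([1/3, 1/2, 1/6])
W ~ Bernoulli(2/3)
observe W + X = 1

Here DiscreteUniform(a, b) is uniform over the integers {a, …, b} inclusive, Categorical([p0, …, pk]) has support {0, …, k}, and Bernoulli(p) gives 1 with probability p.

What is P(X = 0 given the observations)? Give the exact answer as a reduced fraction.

P(X = 0 | obs) = 18/29

Enumerate traces; 12 have nonzero weight after conditioning:
  (Z=1, X=0, Y=0, W=1) weight 2/45
  (Z=1, X=0, Y=1, W=1) weight 1/15
  (Z=1, X=0, Y=2, W=1) weight 1/45
  (Z=1, X=1, Y=0, W=0) weight 1/30
  (Z=1, X=1, Y=1, W=0) weight 1/20
  (Z=1, X=1, Y=2, W=0) weight 1/60
  (Z=2, X=0, Y=0, W=1) weight 1/18
  (Z=2, X=0, Y=1, W=1) weight 1/12
  … 4 more
Group by X:
  weight(X=0) = 3/10
  weight(X=1) = 11/60
Total weight = 3/10 + 11/60 = 29/60
P(X=0 | obs) = 3/10 / 29/60 = 18/29
P(X=1 | obs) = 11/60 / 29/60 = 11/29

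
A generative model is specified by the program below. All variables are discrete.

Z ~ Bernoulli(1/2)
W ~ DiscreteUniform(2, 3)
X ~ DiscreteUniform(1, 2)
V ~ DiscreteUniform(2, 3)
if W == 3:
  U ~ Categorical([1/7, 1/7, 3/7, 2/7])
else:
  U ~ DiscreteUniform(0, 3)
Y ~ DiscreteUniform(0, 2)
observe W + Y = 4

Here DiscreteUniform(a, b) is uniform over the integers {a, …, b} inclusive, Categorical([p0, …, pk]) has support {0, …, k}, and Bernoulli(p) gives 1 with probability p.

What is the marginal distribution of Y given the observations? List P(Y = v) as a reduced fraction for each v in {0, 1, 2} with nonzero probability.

Enumerate traces; 64 have nonzero weight after conditioning:
  (Z=0, W=2, X=1, V=2, U=0, Y=2) weight 1/192
  (Z=0, W=2, X=1, V=2, U=1, Y=2) weight 1/192
  (Z=0, W=2, X=1, V=2, U=2, Y=2) weight 1/192
  (Z=0, W=2, X=1, V=2, U=3, Y=2) weight 1/192
  (Z=0, W=2, X=1, V=3, U=0, Y=2) weight 1/192
  (Z=0, W=2, X=1, V=3, U=1, Y=2) weight 1/192
  (Z=0, W=2, X=1, V=3, U=2, Y=2) weight 1/192
  (Z=0, W=2, X=1, V=3, U=3, Y=2) weight 1/192
  (Z=0, W=3, X=1, V=2, U=0, Y=1) weight 1/336
  … 55 more
Group by Y:
  weight(Y=1) = 1/6
  weight(Y=2) = 1/6
Total weight = 1/6 + 1/6 = 1/3
P(Y=1 | obs) = 1/6 / 1/3 = 1/2
P(Y=2 | obs) = 1/6 / 1/3 = 1/2

P(Y=1) = 1/2, P(Y=2) = 1/2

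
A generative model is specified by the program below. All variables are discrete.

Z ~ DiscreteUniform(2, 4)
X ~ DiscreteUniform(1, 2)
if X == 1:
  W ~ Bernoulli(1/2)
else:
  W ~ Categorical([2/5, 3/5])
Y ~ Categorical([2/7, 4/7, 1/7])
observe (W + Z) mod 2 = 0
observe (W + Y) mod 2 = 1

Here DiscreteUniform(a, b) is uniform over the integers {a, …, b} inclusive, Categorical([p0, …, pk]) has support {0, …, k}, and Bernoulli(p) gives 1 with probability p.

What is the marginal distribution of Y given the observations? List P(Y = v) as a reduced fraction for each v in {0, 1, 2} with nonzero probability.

P(Y=0) = 22/105, P(Y=1) = 24/35, P(Y=2) = 11/105

Enumerate traces; 8 have nonzero weight after conditioning:
  (Z=2, X=1, W=0, Y=1) weight 1/21
  (Z=2, X=2, W=0, Y=1) weight 4/105
  (Z=3, X=1, W=1, Y=0) weight 1/42
  (Z=3, X=1, W=1, Y=2) weight 1/84
  (Z=3, X=2, W=1, Y=0) weight 1/35
  (Z=3, X=2, W=1, Y=2) weight 1/70
  (Z=4, X=1, W=0, Y=1) weight 1/21
  (Z=4, X=2, W=0, Y=1) weight 4/105
Group by Y:
  weight(Y=0) = 11/210
  weight(Y=1) = 6/35
  weight(Y=2) = 11/420
Total weight = 11/210 + 6/35 + 11/420 = 1/4
P(Y=0 | obs) = 11/210 / 1/4 = 22/105
P(Y=1 | obs) = 6/35 / 1/4 = 24/35
P(Y=2 | obs) = 11/420 / 1/4 = 11/105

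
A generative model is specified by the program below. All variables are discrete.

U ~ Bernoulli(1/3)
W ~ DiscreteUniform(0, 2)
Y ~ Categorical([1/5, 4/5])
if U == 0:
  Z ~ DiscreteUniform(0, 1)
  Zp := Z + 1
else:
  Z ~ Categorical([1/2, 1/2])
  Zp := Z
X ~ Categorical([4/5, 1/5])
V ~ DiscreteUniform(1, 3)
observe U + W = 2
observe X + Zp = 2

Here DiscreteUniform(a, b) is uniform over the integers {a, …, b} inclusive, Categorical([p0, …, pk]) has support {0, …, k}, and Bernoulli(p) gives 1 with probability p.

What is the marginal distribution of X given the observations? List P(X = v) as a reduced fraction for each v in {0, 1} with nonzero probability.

P(X=0) = 8/11, P(X=1) = 3/11

Enumerate traces; 18 have nonzero weight after conditioning:
  (U=0, W=2, Y=0, Z=0, X=1, V=1) weight 1/675
  (U=0, W=2, Y=0, Z=0, X=1, V=2) weight 1/675
  (U=0, W=2, Y=0, Z=0, X=1, V=3) weight 1/675
  (U=0, W=2, Y=0, Z=1, X=0, V=1) weight 4/675
  (U=0, W=2, Y=0, Z=1, X=0, V=2) weight 4/675
  (U=0, W=2, Y=0, Z=1, X=0, V=3) weight 4/675
  (U=0, W=2, Y=1, Z=0, X=1, V=1) weight 4/675
  (U=0, W=2, Y=1, Z=0, X=1, V=2) weight 4/675
  … 10 more
Group by X:
  weight(X=0) = 4/45
  weight(X=1) = 1/30
Total weight = 4/45 + 1/30 = 11/90
P(X=0 | obs) = 4/45 / 11/90 = 8/11
P(X=1 | obs) = 1/30 / 11/90 = 3/11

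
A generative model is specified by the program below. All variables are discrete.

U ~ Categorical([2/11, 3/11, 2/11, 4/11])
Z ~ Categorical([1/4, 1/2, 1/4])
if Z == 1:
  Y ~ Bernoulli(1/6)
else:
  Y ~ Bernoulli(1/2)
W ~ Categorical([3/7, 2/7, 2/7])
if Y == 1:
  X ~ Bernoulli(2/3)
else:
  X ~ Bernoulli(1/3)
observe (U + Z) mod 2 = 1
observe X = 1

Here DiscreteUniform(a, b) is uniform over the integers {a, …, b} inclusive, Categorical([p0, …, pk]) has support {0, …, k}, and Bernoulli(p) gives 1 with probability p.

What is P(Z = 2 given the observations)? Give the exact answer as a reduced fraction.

Enumerate traces; 36 have nonzero weight after conditioning:
  (U=0, Z=1, Y=0, W=0, X=1) weight 5/462
  (U=0, Z=1, Y=0, W=1, X=1) weight 5/693
  (U=0, Z=1, Y=0, W=2, X=1) weight 5/693
  (U=0, Z=1, Y=1, W=0, X=1) weight 1/231
  (U=0, Z=1, Y=1, W=1, X=1) weight 2/693
  (U=0, Z=1, Y=1, W=2, X=1) weight 2/693
  (U=1, Z=0, Y=0, W=0, X=1) weight 3/616
  (U=1, Z=0, Y=0, W=1, X=1) weight 1/308
  (U=1, Z=2, Y=0, W=0, X=1) weight 3/616
  … 27 more
Group by Z:
  weight(Z=0) = 7/88
  weight(Z=1) = 7/99
  weight(Z=2) = 7/88
Total weight = 7/88 + 7/99 + 7/88 = 91/396
P(Z=0 | obs) = 7/88 / 91/396 = 9/26
P(Z=1 | obs) = 7/99 / 91/396 = 4/13
P(Z=2 | obs) = 7/88 / 91/396 = 9/26

P(Z = 2 | obs) = 9/26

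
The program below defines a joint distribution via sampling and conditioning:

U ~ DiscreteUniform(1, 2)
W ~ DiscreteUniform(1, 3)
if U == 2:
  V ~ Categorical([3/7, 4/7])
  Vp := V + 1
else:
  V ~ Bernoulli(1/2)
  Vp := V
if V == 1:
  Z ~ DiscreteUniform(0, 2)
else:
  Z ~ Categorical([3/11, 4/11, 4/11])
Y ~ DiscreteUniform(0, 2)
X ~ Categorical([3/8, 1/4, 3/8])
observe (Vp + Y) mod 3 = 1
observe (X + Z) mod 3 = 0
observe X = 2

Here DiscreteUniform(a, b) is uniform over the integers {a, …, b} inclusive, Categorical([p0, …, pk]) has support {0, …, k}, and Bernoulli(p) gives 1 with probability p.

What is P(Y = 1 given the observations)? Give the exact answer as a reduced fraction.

P(Y = 1 | obs) = 28/107

Enumerate traces; 12 have nonzero weight after conditioning:
  (U=1, W=1, V=0, Z=1, Y=1, X=2) weight 1/264
  (U=1, W=1, V=1, Z=1, Y=0, X=2) weight 1/288
  (U=1, W=2, V=0, Z=1, Y=1, X=2) weight 1/264
  (U=1, W=2, V=1, Z=1, Y=0, X=2) weight 1/288
  (U=1, W=3, V=0, Z=1, Y=1, X=2) weight 1/264
  (U=1, W=3, V=1, Z=1, Y=0, X=2) weight 1/288
  (U=2, W=1, V=0, Z=1, Y=0, X=2) weight 1/308
  (U=2, W=1, V=1, Z=1, Y=2, X=2) weight 1/252
  … 4 more
Group by Y:
  weight(Y=0) = 149/7392
  weight(Y=1) = 1/88
  weight(Y=2) = 1/84
Total weight = 149/7392 + 1/88 + 1/84 = 107/2464
P(Y=0 | obs) = 149/7392 / 107/2464 = 149/321
P(Y=1 | obs) = 1/88 / 107/2464 = 28/107
P(Y=2 | obs) = 1/84 / 107/2464 = 88/321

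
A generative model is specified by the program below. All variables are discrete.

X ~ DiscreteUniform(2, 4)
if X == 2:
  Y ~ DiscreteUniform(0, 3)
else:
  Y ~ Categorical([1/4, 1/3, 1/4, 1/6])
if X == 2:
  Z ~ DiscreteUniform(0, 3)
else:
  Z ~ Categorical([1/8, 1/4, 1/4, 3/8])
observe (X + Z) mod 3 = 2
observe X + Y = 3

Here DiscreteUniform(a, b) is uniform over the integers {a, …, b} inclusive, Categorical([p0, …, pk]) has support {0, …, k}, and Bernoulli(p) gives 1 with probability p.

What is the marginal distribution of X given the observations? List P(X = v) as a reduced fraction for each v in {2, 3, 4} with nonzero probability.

P(X=2) = 2/3, P(X=3) = 1/3

Enumerate traces; 3 have nonzero weight after conditioning:
  (X=2, Y=1, Z=0) weight 1/48
  (X=2, Y=1, Z=3) weight 1/48
  (X=3, Y=0, Z=2) weight 1/48
Group by X:
  weight(X=2) = 1/24
  weight(X=3) = 1/48
Total weight = 1/24 + 1/48 = 1/16
P(X=2 | obs) = 1/24 / 1/16 = 2/3
P(X=3 | obs) = 1/48 / 1/16 = 1/3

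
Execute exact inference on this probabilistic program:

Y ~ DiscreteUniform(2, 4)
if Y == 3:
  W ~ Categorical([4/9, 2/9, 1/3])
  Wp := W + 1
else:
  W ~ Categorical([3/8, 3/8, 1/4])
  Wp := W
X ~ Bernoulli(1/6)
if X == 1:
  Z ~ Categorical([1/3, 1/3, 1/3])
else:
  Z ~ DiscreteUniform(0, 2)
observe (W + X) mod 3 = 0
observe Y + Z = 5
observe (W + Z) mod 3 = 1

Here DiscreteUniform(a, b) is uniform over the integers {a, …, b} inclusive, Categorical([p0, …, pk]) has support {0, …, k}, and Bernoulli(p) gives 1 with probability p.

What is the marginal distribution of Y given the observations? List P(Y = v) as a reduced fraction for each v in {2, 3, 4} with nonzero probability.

P(Y=3) = 8/53, P(Y=4) = 45/53

Enumerate traces; 2 have nonzero weight after conditioning:
  (Y=3, W=2, X=1, Z=2) weight 1/162
  (Y=4, W=0, X=0, Z=1) weight 5/144
Group by Y:
  weight(Y=3) = 1/162
  weight(Y=4) = 5/144
Total weight = 1/162 + 5/144 = 53/1296
P(Y=3 | obs) = 1/162 / 53/1296 = 8/53
P(Y=4 | obs) = 5/144 / 53/1296 = 45/53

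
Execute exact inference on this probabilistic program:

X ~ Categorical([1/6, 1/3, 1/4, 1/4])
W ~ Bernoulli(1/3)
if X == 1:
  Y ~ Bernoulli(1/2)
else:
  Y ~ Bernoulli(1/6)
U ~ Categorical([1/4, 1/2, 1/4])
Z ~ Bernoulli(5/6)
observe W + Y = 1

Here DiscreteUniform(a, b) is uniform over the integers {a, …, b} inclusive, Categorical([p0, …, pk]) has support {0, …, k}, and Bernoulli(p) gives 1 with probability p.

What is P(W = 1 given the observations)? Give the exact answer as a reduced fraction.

Enumerate traces; 48 have nonzero weight after conditioning:
  (X=0, W=0, Y=1, U=0, Z=0) weight 1/1296
  (X=0, W=0, Y=1, U=0, Z=1) weight 5/1296
  (X=0, W=0, Y=1, U=1, Z=0) weight 1/648
  (X=0, W=0, Y=1, U=1, Z=1) weight 5/648
  (X=0, W=0, Y=1, U=2, Z=0) weight 1/1296
  (X=0, W=0, Y=1, U=2, Z=1) weight 5/1296
  (X=0, W=1, Y=0, U=0, Z=0) weight 5/2592
  (X=0, W=1, Y=0, U=0, Z=1) weight 25/2592
  … 40 more
Group by W:
  weight(W=0) = 5/27
  weight(W=1) = 13/54
Total weight = 5/27 + 13/54 = 23/54
P(W=0 | obs) = 5/27 / 23/54 = 10/23
P(W=1 | obs) = 13/54 / 23/54 = 13/23

P(W = 1 | obs) = 13/23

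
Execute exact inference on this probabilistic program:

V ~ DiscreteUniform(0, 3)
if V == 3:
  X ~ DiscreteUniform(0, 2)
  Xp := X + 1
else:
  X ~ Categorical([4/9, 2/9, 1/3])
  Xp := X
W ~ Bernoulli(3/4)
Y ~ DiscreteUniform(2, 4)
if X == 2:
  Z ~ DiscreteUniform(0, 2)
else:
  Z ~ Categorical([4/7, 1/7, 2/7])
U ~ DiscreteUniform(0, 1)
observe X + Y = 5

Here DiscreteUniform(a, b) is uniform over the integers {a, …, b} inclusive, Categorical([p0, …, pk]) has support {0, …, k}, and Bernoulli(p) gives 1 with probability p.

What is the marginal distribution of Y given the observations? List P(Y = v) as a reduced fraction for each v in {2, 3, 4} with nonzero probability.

Enumerate traces; 96 have nonzero weight after conditioning:
  (V=0, X=1, W=0, Y=4, Z=0, U=0) weight 1/756
  (V=0, X=1, W=0, Y=4, Z=0, U=1) weight 1/756
  (V=0, X=1, W=0, Y=4, Z=1, U=0) weight 1/3024
  (V=0, X=1, W=0, Y=4, Z=1, U=1) weight 1/3024
  (V=0, X=1, W=0, Y=4, Z=2, U=0) weight 1/1512
  (V=0, X=1, W=0, Y=4, Z=2, U=1) weight 1/1512
  (V=0, X=1, W=1, Y=4, Z=0, U=0) weight 1/252
  (V=0, X=1, W=1, Y=4, Z=0, U=1) weight 1/252
  (V=0, X=2, W=0, Y=3, Z=0, U=0) weight 1/864
  … 87 more
Group by Y:
  weight(Y=3) = 1/9
  weight(Y=4) = 1/12
Total weight = 1/9 + 1/12 = 7/36
P(Y=3 | obs) = 1/9 / 7/36 = 4/7
P(Y=4 | obs) = 1/12 / 7/36 = 3/7

P(Y=3) = 4/7, P(Y=4) = 3/7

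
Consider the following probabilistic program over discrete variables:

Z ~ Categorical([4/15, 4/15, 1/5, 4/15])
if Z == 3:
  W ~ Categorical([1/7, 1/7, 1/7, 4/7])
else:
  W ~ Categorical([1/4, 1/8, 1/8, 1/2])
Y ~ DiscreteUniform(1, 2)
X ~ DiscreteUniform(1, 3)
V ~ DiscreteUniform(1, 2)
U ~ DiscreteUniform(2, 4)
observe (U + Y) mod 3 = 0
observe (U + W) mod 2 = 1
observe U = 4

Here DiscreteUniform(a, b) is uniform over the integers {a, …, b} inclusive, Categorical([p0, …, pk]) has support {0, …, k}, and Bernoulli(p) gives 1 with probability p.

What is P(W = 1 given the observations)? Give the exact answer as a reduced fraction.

Enumerate traces; 48 have nonzero weight after conditioning:
  (Z=0, W=1, Y=2, X=1, V=1, U=4) weight 1/1080
  (Z=0, W=1, Y=2, X=1, V=2, U=4) weight 1/1080
  (Z=0, W=1, Y=2, X=2, V=1, U=4) weight 1/1080
  (Z=0, W=1, Y=2, X=2, V=2, U=4) weight 1/1080
  (Z=0, W=1, Y=2, X=3, V=1, U=4) weight 1/1080
  (Z=0, W=1, Y=2, X=3, V=2, U=4) weight 1/1080
  (Z=0, W=3, Y=2, X=1, V=1, U=4) weight 1/270
  (Z=0, W=3, Y=2, X=1, V=2, U=4) weight 1/270
  … 40 more
Group by W:
  weight(W=1) = 109/5040
  weight(W=3) = 109/1260
Total weight = 109/5040 + 109/1260 = 109/1008
P(W=1 | obs) = 109/5040 / 109/1008 = 1/5
P(W=3 | obs) = 109/1260 / 109/1008 = 4/5

P(W = 1 | obs) = 1/5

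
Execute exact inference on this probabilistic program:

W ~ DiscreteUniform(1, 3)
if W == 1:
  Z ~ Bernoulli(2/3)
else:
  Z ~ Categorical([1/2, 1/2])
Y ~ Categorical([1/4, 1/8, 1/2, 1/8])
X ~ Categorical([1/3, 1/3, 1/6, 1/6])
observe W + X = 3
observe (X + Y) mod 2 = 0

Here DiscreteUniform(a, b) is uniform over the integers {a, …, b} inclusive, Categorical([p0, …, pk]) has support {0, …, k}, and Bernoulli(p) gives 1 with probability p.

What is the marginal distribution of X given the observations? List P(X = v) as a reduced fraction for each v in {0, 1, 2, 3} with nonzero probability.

Enumerate traces; 12 have nonzero weight after conditioning:
  (W=1, Z=0, Y=0, X=2) weight 1/216
  (W=1, Z=0, Y=2, X=2) weight 1/108
  (W=1, Z=1, Y=0, X=2) weight 1/108
  (W=1, Z=1, Y=2, X=2) weight 1/54
  (W=2, Z=0, Y=1, X=1) weight 1/144
  (W=2, Z=0, Y=3, X=1) weight 1/144
  (W=2, Z=1, Y=1, X=1) weight 1/144
  (W=2, Z=1, Y=3, X=1) weight 1/144
  (W=3, Z=0, Y=0, X=0) weight 1/72
  … 3 more
Group by X:
  weight(X=0) = 1/12
  weight(X=1) = 1/36
  weight(X=2) = 1/24
Total weight = 1/12 + 1/36 + 1/24 = 11/72
P(X=0 | obs) = 1/12 / 11/72 = 6/11
P(X=1 | obs) = 1/36 / 11/72 = 2/11
P(X=2 | obs) = 1/24 / 11/72 = 3/11

P(X=0) = 6/11, P(X=1) = 2/11, P(X=2) = 3/11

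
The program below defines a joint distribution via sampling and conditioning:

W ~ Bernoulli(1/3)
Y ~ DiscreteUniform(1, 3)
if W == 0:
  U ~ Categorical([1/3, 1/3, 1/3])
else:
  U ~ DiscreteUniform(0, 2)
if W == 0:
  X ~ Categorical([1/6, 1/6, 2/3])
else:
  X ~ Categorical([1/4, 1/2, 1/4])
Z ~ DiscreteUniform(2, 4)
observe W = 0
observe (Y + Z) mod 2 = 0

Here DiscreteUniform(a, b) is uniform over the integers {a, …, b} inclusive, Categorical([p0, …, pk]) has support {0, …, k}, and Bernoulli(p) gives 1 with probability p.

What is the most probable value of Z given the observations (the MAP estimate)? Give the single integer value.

argmax_v P(Z = v | obs) = 3

Enumerate traces; 36 have nonzero weight after conditioning:
  (W=0, Y=1, U=0, X=0, Z=3) weight 1/243
  (W=0, Y=1, U=0, X=1, Z=3) weight 1/243
  (W=0, Y=1, U=0, X=2, Z=3) weight 4/243
  (W=0, Y=1, U=1, X=0, Z=3) weight 1/243
  (W=0, Y=1, U=1, X=1, Z=3) weight 1/243
  (W=0, Y=1, U=1, X=2, Z=3) weight 4/243
  (W=0, Y=1, U=2, X=0, Z=3) weight 1/243
  (W=0, Y=1, U=2, X=1, Z=3) weight 1/243
  (W=0, Y=2, U=0, X=0, Z=2) weight 1/243
  (W=0, Y=2, U=0, X=0, Z=4) weight 1/243
  … 26 more
Group by Z:
  weight(Z=2) = 2/27
  weight(Z=3) = 4/27
  weight(Z=4) = 2/27
Total weight = 2/27 + 4/27 + 2/27 = 8/27
P(Z=2 | obs) = 2/27 / 8/27 = 1/4
P(Z=3 | obs) = 4/27 / 8/27 = 1/2
P(Z=4 | obs) = 2/27 / 8/27 = 1/4
argmax = 3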